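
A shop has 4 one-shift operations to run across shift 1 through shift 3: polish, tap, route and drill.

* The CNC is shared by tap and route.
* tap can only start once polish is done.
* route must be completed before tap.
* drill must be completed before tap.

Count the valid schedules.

9

Splitting on polish: it can be shift 1 (5), shift 2 (4). Listing each branch's schedules as (tap, route, drill) by shift number:
polish=shift 1: (2,1,1) (3,1,1) (3,1,2) (3,2,1) (3,2,2) — 5.
polish=shift 2: (3,1,1) (3,1,2) (3,2,1) (3,2,2) — 4.
Summing: 5 + 4 = 9.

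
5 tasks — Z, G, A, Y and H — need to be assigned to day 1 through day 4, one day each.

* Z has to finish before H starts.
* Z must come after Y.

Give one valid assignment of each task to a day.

G in day 1, Y in day 1, Z in day 2, A in day 1, H in day 3

Checking: Y(day 1) before Z(day 2); Z(day 2) before H(day 3).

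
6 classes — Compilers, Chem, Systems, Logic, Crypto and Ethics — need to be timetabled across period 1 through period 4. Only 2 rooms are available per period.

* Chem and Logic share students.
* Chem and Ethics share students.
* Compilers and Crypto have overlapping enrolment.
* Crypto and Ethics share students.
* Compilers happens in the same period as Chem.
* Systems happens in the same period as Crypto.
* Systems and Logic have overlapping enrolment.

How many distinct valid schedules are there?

Splitting on Compilers: it can be period 1 (12), period 2 (12), period 3 (12), period 4 (12). Listing each branch's schedules as (Chem, Systems, Logic, Crypto, Ethics) by period number:
Compilers=period 1: (1,2,3,2,3) (1,2,3,2,4) (1,2,4,2,3) (1,2,4,2,4) (1,3,2,3,2) (1,3,2,3,4) (1,3,4,3,2) (1,3,4,3,4) (1,4,2,4,2) (1,4,2,4,3) (1,4,3,4,2) (1,4,3,4,3) — 12.
Compilers=period 2: (2,1,3,1,3) (2,1,3,1,4) (2,1,4,1,3) (2,1,4,1,4) (2,3,1,3,1) (2,3,1,3,4) (2,3,4,3,1) (2,3,4,3,4) (2,4,1,4,1) (2,4,1,4,3) (2,4,3,4,1) (2,4,3,4,3) — 12.
Compilers=period 3: (3,1,2,1,2) (3,1,2,1,4) (3,1,4,1,2) (3,1,4,1,4) (3,2,1,2,1) (3,2,1,2,4) (3,2,4,2,1) (3,2,4,2,4) (3,4,1,4,1) (3,4,1,4,2) (3,4,2,4,1) (3,4,2,4,2) — 12.
Compilers=period 4: (4,1,2,1,2) (4,1,2,1,3) (4,1,3,1,2) (4,1,3,1,3) (4,2,1,2,1) (4,2,1,2,3) (4,2,3,2,1) (4,2,3,2,3) (4,3,1,3,1) (4,3,1,3,2) (4,3,2,3,1) (4,3,2,3,2) — 12.
Summing: 12 + 12 + 12 + 12 = 48.

48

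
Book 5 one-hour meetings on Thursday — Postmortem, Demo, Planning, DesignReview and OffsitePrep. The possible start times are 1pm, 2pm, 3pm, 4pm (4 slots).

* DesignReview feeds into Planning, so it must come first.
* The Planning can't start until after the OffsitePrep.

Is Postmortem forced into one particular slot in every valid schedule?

Postmortem can be 1pm (e.g. Demo -> 1pm; Postmortem -> 1pm; OffsitePrep -> 1pm; DesignReview -> 1pm; Planning -> 2pm) or 2pm (e.g. DesignReview in 1pm; Demo in 1pm; Planning in 2pm; OffsitePrep in 1pm; Postmortem in 2pm).

No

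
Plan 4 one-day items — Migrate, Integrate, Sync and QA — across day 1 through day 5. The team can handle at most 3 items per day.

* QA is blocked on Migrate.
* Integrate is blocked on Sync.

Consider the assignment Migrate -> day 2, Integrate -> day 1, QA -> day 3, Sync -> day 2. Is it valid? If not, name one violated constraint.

Invalid. Integrate is blocked on Sync.

QA is blocked on Migrate — holds.
The team can handle at most 3 items per day — holds.
Integrate is blocked on Sync — violated.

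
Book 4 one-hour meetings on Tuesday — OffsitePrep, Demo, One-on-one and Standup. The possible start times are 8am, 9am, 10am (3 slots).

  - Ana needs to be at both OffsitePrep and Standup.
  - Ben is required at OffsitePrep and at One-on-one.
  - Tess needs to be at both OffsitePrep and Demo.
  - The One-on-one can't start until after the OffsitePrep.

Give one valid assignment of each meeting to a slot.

Standup=9am; Demo=9am; One-on-one=9am; OffsitePrep=8am

Checking: OffsitePrep(8am) before One-on-one(9am); OffsitePrep(8am) != One-on-one(9am); OffsitePrep(8am) != Standup(9am); OffsitePrep(8am) != Demo(9am).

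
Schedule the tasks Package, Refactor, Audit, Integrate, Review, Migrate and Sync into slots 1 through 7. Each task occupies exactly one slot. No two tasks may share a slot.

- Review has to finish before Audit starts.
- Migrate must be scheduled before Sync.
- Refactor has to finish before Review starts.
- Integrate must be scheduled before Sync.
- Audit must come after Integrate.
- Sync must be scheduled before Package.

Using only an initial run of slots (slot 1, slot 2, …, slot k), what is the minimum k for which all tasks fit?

7 slots

The precedence chain requires at least 3 distinct slots.
With at most 1 per slot and 7 tasks, at least 7 slots are needed.
7 works (last occupied slot: 7): for example Review -> 5, Migrate -> 2, Audit -> 6, Refactor -> 4, Integrate -> 1, Sync -> 3, Package -> 7.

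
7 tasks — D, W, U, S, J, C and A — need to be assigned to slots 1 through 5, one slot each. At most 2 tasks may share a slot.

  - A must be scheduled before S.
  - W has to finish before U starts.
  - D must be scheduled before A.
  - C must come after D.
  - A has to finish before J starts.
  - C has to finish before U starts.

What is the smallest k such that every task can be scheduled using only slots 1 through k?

4 slots

The precedence chain requires at least 3 distinct slots.
With at most 2 per slot and 7 tasks, at least 4 slots are needed.
4 works (last occupied slot: 4): for example J -> 4; S -> 3; U -> 3; A -> 2; W -> 1; D -> 1; C -> 2.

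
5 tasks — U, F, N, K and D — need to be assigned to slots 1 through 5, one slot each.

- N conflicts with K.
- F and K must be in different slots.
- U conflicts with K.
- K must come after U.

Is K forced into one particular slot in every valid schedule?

K can be 2 (e.g. U=1, K=2, F=1, D=1, N=1) or 3 (e.g. D in 1; N in 1; F in 1; U in 1; K in 3).

No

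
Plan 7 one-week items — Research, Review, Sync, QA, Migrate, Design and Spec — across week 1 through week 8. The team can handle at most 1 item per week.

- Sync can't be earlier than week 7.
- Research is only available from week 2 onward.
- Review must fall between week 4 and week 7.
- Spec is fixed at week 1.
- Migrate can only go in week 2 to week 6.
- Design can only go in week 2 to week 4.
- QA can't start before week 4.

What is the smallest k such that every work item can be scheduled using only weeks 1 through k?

With at most 1 per week and 7 work items, at least 7 weeks are needed.
Sync can't be placed before week 7, so the schedule must run through at least week 7.
7 works (last occupied week: week 7): for example Research -> week 6, Migrate -> week 3, Sync -> week 7, Spec -> week 1, QA -> week 5, Review -> week 4, Design -> week 2.

7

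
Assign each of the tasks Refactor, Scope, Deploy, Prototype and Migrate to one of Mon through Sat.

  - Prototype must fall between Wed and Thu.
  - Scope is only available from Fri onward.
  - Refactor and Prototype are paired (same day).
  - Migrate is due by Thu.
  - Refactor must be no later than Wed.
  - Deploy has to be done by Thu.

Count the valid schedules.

Splitting on Scope: it can be Fri (16), Sat (16). Listing each branch's schedules as (Refactor, Deploy, Prototype, Migrate):
Scope=Fri: (Wed,Mon,Wed,Mon) (Wed,Mon,Wed,Tue) (Wed,Mon,Wed,Wed) (Wed,Mon,Wed,Thu) (Wed,Tue,Wed,Mon) (Wed,Tue,Wed,Tue) (Wed,Tue,Wed,Wed) (Wed,Tue,Wed,Thu) (Wed,Wed,Wed,Mon) (Wed,Wed,Wed,Tue) (Wed,Wed,Wed,Wed) (Wed,Wed,Wed,Thu) (Wed,Thu,Wed,Mon) (Wed,Thu,Wed,Tue) (Wed,Thu,Wed,Wed) (Wed,Thu,Wed,Thu) — 16.
Scope=Sat: (Wed,Mon,Wed,Mon) (Wed,Mon,Wed,Tue) (Wed,Mon,Wed,Wed) (Wed,Mon,Wed,Thu) (Wed,Tue,Wed,Mon) (Wed,Tue,Wed,Tue) (Wed,Tue,Wed,Wed) (Wed,Tue,Wed,Thu) (Wed,Wed,Wed,Mon) (Wed,Wed,Wed,Tue) (Wed,Wed,Wed,Wed) (Wed,Wed,Wed,Thu) (Wed,Thu,Wed,Mon) (Wed,Thu,Wed,Tue) (Wed,Thu,Wed,Wed) (Wed,Thu,Wed,Thu) — 16.
Summing: 16 + 16 = 32.

32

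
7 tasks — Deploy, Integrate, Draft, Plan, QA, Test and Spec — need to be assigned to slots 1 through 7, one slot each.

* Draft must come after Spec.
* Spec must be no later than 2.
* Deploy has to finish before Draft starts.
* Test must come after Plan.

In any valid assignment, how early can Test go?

Precedence pushes Test to at least 2.
Test at 2 is achievable: Plan=1, Draft=2, Deploy=1, Test=2, QA=1, Spec=1, Integrate=1.

2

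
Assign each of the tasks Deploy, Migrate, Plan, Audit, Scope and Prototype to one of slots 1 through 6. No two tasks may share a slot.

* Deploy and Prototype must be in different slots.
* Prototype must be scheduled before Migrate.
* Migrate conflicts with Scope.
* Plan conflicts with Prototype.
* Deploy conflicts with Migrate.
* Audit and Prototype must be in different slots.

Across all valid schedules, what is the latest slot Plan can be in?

Plan at 6 is achievable: Prototype=1; Audit=4; Scope=5; Deploy=3; Plan=6; Migrate=2.

6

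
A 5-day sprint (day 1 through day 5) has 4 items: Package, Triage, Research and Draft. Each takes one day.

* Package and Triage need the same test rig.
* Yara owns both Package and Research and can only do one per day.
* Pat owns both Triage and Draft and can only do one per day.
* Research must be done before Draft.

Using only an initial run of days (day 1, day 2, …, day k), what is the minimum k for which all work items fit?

The precedence chain requires at least 2 distinct days.
2 works (last occupied day: day 2): for example Triage -> day 1; Draft -> day 2; Package -> day 2; Research -> day 1.

2 days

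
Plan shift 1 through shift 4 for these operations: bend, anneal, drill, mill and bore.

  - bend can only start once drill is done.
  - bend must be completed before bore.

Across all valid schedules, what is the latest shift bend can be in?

Precedence pushes bend to at least shift 2; downstream work caps bend at shift 3.
bend at shift 3 is achievable: drill=shift 1, bore=shift 4, anneal=shift 1, mill=shift 1, bend=shift 3.

shift 3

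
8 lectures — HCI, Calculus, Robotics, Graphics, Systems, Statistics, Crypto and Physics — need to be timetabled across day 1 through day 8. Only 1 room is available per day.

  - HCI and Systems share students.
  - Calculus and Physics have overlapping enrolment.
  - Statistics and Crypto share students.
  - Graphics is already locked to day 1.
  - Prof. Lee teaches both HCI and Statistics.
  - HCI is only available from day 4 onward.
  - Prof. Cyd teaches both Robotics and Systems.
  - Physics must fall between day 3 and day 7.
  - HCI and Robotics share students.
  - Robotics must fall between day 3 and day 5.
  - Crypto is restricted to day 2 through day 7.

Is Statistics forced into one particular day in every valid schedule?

No

Statistics can be day 2 (e.g. HCI in day 4, Physics in day 5, Calculus in day 7, Systems in day 8, Crypto in day 6, Statistics in day 2, Graphics in day 1, Robotics in day 3) or day 3 (e.g. Robotics=day 4, Statistics=day 3, Systems=day 8, Physics=day 6, Calculus=day 7, Graphics=day 1, HCI=day 5, Crypto=day 2).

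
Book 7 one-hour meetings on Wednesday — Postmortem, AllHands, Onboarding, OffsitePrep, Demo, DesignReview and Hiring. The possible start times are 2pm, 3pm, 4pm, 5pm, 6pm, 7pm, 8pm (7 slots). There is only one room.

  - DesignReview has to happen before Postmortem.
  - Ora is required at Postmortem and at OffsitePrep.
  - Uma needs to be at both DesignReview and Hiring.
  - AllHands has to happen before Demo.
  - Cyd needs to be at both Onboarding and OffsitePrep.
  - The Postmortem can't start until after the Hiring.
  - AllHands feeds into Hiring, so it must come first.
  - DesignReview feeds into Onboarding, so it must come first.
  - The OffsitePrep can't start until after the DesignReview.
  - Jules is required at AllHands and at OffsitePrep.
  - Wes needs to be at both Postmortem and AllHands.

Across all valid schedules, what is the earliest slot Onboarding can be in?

Precedence pushes Onboarding to at least 3pm.
Onboarding at 3pm is achievable: DesignReview=2pm; Postmortem=6pm; OffsitePrep=7pm; Onboarding=3pm; Hiring=5pm; AllHands=4pm; Demo=8pm.

3pm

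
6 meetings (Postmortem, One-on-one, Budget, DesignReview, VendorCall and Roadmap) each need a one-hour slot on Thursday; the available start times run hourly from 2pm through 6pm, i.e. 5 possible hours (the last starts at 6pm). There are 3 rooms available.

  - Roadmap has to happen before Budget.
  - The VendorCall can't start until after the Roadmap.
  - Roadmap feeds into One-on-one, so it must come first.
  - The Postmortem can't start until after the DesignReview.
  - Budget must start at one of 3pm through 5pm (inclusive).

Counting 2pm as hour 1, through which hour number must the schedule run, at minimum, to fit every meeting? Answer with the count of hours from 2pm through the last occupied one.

3 hours

The precedence chain requires at least 2 distinct hours.
With at most 3 per hour and 6 meetings, at least 2 hours are needed.
Could 2 hours be enough, i.e. nothing placed later than 3pm? No: Budget's window within 2 hours is {3pm}; VendorCall must come after Roadmap (at 2pm or later) → {3pm}; Roadmap must come before VendorCall (at 3pm or earlier) → {2pm}; Postmortem must come after DesignReview (at 2pm or later) → {3pm}; One-on-one must come after Roadmap (at 2pm or later) → {3pm}; that puts Postmortem, One-on-one, Budget and VendorCall all in 3pm — more than 3 per hour.
So 2 hours is not enough.
3 works (last occupied hour: 4pm): for example One-on-one in 3pm, VendorCall in 4pm, Roadmap in 2pm, Budget in 3pm, DesignReview in 2pm, Postmortem in 3pm.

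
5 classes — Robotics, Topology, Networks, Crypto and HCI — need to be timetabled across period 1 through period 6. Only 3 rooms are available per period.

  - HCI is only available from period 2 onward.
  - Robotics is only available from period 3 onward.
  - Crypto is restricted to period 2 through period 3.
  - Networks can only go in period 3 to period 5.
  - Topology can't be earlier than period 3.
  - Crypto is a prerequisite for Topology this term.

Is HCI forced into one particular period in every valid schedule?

No

HCI can be period 2 (e.g. Topology=period 3, Networks=period 3, HCI=period 2, Robotics=period 3, Crypto=period 2) or period 3 (e.g. Topology=period 3; Networks=period 3; HCI=period 3; Robotics=period 4; Crypto=period 2).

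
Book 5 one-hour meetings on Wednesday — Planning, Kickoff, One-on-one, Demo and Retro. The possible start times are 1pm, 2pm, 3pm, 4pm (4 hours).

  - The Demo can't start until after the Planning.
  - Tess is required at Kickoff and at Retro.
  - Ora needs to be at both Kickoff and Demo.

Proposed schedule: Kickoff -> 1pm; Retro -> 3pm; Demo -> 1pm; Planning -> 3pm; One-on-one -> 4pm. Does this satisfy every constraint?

No — it violates: Ora needs to be at both Kickoff and Demo

The Demo can't start until after the Planning — violated.
Ora needs to be at both Kickoff and Demo — violated.
Tess is required at Kickoff and at Retro — holds.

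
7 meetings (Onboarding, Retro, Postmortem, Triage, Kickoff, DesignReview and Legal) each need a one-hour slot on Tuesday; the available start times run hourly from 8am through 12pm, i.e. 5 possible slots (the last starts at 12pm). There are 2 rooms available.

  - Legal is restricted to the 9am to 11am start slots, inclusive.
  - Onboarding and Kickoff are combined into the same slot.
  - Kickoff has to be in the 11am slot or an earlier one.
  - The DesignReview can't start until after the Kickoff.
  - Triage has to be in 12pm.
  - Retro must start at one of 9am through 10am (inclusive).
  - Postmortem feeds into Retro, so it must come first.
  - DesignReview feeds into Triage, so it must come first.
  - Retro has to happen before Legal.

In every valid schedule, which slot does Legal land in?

11am

Legal is available from 9am; precedence pushes Legal to at least 10am; Legal's own window allows nothing later than 11am.
So Legal is pinned to 11am.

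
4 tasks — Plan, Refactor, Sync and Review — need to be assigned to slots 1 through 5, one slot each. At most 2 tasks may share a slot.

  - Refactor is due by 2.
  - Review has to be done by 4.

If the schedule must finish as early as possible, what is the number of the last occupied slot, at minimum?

2

With at most 2 per slot and 4 tasks, at least 2 slots are needed.
2 works (last occupied slot: 2): for example Refactor in 1, Review in 2, Plan in 1, Sync in 2.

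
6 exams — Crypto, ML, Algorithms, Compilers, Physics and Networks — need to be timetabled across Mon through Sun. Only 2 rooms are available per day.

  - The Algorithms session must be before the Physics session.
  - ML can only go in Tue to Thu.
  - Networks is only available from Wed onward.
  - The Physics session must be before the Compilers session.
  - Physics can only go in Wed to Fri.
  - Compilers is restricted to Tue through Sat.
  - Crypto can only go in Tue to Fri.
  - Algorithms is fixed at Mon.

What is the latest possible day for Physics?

Physics is available from Wed; Physics's own window allows nothing later than Fri.
Physics at Fri is achievable: Networks -> Wed, ML -> Tue, Physics -> Fri, Algorithms -> Mon, Crypto -> Tue, Compilers -> Sat.

Fri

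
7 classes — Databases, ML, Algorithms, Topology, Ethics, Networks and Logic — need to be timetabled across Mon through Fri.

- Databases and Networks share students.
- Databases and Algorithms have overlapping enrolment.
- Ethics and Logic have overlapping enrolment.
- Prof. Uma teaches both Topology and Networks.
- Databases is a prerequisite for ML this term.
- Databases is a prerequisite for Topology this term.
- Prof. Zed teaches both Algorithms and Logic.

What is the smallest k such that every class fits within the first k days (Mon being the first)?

The precedence chain requires at least 2 distinct days.
Could 2 days be enough, i.e. nothing placed later than Tue? No: Topology must come after Databases (at Mon or later) → {Tue}; Databases must come before Topology (at Tue or earlier) → {Mon}; Networks can't share with Databases (Mon) → {Tue}; Networks can't share with Topology (Tue) → nothing is left.
So 2 days is not enough.
3 works (last occupied day: Wed): for example Ethics in Mon, Databases in Mon, Topology in Tue, Logic in Wed, ML in Tue, Networks in Wed, Algorithms in Tue.

3 days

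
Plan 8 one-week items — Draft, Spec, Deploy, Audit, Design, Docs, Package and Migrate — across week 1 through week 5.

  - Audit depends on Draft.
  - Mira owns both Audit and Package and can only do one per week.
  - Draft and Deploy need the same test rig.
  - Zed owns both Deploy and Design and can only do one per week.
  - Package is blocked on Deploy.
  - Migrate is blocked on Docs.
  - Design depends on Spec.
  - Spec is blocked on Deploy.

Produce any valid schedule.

Deploy -> week 1; Migrate -> week 2; Docs -> week 1; Design -> week 3; Package -> week 2; Spec -> week 2; Draft -> week 2; Audit -> week 3

Checking: Deploy(week 1) before Package(week 2); Spec(week 2) before Design(week 3); Deploy(week 1) before Spec(week 2); Draft(week 2) before Audit(week 3); Docs(week 1) before Migrate(week 2); Draft(week 2) != Deploy(week 1); Audit(week 3) != Package(week 2); Deploy(week 1) != Design(week 3).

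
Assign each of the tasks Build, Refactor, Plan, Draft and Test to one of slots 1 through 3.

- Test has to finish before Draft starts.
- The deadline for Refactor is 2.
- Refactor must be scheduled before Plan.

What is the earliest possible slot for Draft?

Precedence pushes Draft to at least 2.
Draft at 2 is achievable: Draft in 2; Refactor in 1; Build in 1; Plan in 2; Test in 1.

2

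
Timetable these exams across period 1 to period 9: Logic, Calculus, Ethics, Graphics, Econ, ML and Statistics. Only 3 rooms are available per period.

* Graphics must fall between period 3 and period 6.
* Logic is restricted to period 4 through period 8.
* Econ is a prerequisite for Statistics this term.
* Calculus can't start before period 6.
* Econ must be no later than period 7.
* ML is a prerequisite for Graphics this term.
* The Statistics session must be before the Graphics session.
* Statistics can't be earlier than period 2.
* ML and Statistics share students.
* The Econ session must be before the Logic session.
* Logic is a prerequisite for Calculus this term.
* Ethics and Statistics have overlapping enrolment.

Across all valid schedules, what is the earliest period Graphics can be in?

period 3

Graphics is available from period 3; Graphics's own window allows nothing later than period 6.
Graphics at period 3 is achievable: Ethics=period 1; Econ=period 1; Graphics=period 3; Calculus=period 6; Statistics=period 2; ML=period 1; Logic=period 4.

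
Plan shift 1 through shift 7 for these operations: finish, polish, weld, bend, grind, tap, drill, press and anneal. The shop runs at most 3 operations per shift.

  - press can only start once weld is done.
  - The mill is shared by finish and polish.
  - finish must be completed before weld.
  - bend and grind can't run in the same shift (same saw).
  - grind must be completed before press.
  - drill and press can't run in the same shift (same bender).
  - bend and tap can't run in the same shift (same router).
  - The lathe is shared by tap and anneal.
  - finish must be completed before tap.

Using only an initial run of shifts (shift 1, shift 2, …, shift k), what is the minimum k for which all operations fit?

3 shifts

The precedence chain requires at least 3 distinct shifts.
With at most 3 per shift and 9 operations, at least 3 shifts are needed.
3 works (last occupied shift: shift 3): for example polish -> shift 2, anneal -> shift 3, grind -> shift 1, press -> shift 3, bend -> shift 3, weld -> shift 2, finish -> shift 1, tap -> shift 2, drill -> shift 1.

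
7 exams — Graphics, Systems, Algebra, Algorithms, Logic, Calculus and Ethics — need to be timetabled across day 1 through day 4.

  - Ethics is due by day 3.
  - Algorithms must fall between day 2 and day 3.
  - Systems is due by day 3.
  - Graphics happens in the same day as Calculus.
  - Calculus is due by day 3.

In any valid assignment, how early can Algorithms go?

day 2

Algorithms is available from day 2; Algorithms's own window allows nothing later than day 3.
Algorithms at day 2 is achievable: Graphics -> day 1; Algorithms -> day 2; Ethics -> day 1; Algebra -> day 1; Systems -> day 1; Logic -> day 1; Calculus -> day 1.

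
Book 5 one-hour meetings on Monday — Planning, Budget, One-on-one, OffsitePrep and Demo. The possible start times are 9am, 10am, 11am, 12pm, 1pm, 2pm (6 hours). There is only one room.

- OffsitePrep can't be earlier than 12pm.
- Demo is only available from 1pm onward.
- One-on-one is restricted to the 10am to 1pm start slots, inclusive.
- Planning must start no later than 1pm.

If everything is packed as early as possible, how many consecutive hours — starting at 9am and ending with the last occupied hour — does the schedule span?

5

With at most 1 per hour and 5 meetings, at least 5 hours are needed.
Demo can't be placed before 1pm — that is hour 5 counting from 9am — so the schedule must run through at least 5 hours.
5 works (last occupied hour: 1pm): for example Demo in 1pm, Budget in 11am, OffsitePrep in 12pm, Planning in 9am, One-on-one in 10am.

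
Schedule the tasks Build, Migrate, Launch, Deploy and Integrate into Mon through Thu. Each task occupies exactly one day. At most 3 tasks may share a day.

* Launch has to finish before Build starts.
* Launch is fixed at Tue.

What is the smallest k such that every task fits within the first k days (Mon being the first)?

The precedence chain requires at least 2 distinct days.
With at most 3 per day and 5 tasks, at least 2 days are needed.
Propagating the time windows through the other constraints, Build can't land before Wed — that is day 3 counting from Mon — so the schedule must run through at least 3 days.
3 works (last occupied day: Wed): for example Integrate -> Mon; Deploy -> Mon; Launch -> Tue; Migrate -> Mon; Build -> Wed.

3 days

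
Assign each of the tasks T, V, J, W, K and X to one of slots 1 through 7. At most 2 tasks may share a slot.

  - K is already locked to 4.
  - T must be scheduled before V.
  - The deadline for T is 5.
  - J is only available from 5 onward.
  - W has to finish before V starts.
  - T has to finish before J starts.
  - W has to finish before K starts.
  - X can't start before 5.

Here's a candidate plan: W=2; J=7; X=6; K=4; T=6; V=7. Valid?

K is already locked to 4 — holds.
T must be scheduled before V — holds.
W has to finish before K starts — holds.
T has to finish before J starts — holds.
The deadline for T is 5 — violated.
X can't start before 5 — holds.
At most 2 tasks may share a slot — holds.
J is only available from 5 onward — holds.
W has to finish before V starts — holds.

Invalid. The deadline for T is 5.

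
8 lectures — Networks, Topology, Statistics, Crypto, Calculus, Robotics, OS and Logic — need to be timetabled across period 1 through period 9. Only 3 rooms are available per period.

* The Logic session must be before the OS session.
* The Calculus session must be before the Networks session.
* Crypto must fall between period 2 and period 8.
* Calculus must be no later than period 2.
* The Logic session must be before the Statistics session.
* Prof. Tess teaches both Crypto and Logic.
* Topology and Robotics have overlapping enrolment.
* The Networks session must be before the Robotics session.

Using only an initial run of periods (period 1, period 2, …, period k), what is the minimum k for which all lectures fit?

The precedence chain requires at least 3 distinct periods.
With at most 3 per period and 8 lectures, at least 3 periods are needed.
3 works (last occupied period: period 3): for example Statistics -> period 2, Topology -> period 1, Calculus -> period 1, Crypto -> period 2, OS -> period 3, Logic -> period 1, Robotics -> period 3, Networks -> period 2.

3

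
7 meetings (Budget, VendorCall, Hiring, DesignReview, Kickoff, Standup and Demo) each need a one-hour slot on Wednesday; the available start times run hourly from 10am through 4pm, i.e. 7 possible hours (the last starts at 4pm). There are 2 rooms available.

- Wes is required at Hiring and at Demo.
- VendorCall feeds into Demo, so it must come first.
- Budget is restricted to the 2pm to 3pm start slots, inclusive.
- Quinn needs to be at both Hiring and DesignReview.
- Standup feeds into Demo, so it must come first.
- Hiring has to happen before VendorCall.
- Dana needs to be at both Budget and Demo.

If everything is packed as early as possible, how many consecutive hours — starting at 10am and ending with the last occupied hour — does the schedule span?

5 hours

The precedence chain requires at least 3 distinct hours.
With at most 2 per hour and 7 meetings, at least 4 hours are needed.
Budget can't be placed before 2pm — that is hour 5 counting from 10am — so the schedule must run through at least 5 hours.
5 works (last occupied hour: 2pm): for example Budget in 2pm, Standup in 10am, VendorCall in 11am, Kickoff in 12pm, Hiring in 10am, DesignReview in 11am, Demo in 12pm.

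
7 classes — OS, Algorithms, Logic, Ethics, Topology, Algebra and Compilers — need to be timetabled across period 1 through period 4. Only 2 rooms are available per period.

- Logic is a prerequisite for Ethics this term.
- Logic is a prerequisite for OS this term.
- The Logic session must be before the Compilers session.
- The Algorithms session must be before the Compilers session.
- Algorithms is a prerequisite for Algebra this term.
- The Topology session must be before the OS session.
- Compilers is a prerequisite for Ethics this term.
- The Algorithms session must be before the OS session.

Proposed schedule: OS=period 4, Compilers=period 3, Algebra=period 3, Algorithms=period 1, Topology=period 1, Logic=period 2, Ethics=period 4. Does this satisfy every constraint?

Logic is a prerequisite for Ethics this term — holds.
Algorithms is a prerequisite for Algebra this term — holds.
Compilers is a prerequisite for Ethics this term — holds.
The Algorithms session must be before the Compilers session — holds.
Logic is a prerequisite for OS this term — holds.
The Logic session must be before the Compilers session — holds.
The Topology session must be before the OS session — holds.
The Algorithms session must be before the OS session — holds.
Only 2 rooms are available per period — holds.

Valid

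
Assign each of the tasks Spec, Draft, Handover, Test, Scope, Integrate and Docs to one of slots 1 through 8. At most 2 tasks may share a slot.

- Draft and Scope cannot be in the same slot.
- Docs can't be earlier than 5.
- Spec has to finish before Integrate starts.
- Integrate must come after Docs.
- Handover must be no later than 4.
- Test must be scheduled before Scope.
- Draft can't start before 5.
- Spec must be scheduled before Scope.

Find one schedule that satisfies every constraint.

Handover=1, Integrate=6, Docs=5, Scope=3, Draft=5, Test=2, Spec=1

Checking: Spec(1) before Integrate(6); Test(2) before Scope(3); Docs(5) before Integrate(6); Spec(1) before Scope(3); Draft(5) != Scope(3); Docs=5 in [5,8]; Draft=5 in [5,8]; Handover=1 in [1,4]; max 2 per slot (cap 2).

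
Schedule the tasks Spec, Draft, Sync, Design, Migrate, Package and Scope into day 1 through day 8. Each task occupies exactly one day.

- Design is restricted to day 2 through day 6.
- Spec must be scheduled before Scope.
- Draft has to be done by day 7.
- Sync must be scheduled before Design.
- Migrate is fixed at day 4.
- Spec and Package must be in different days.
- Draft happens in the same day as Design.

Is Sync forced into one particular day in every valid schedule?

Sync can be day 1 (e.g. Scope -> day 2; Migrate -> day 4; Design -> day 2; Sync -> day 1; Package -> day 2; Draft -> day 2; Spec -> day 1) or day 2 (e.g. Scope=day 2; Sync=day 2; Design=day 3; Package=day 2; Migrate=day 4; Spec=day 1; Draft=day 3).

No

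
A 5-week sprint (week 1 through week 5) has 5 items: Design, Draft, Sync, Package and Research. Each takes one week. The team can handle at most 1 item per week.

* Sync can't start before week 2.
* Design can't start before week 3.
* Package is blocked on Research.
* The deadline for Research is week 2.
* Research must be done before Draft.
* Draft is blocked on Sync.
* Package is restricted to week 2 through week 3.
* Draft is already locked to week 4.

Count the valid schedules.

Enumerating: Research in week 1; Sync in week 3; Design in week 5; Draft in week 4; Package in week 2 | Research -> week 1; Package -> week 3; Sync -> week 2; Design -> week 5; Draft -> week 4.

2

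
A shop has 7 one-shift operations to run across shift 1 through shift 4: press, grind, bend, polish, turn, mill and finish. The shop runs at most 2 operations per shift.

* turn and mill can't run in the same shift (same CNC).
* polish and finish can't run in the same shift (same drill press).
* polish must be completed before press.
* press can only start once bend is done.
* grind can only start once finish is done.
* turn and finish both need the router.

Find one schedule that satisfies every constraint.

turn -> shift 3, bend -> shift 1, grind -> shift 3, mill -> shift 4, finish -> shift 2, press -> shift 2, polish -> shift 1

Checking: finish(shift 2) before grind(shift 3); polish(shift 1) before press(shift 2); bend(shift 1) before press(shift 2); polish(shift 1) != finish(shift 2); turn(shift 3) != finish(shift 2); turn(shift 3) != mill(shift 4); max 2 per shift (cap 2).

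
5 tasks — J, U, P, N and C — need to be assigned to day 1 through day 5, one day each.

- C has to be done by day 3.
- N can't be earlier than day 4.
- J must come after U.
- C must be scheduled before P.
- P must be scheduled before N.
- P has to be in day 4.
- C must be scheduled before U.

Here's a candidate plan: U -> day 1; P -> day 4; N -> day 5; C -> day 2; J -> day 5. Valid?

P must be scheduled before N — holds.
J must come after U — holds.
C has to be done by day 3 — holds.
N can't be earlier than day 4 — holds.
C must be scheduled before U — violated.
P has to be in day 4 — holds.
C must be scheduled before P — holds.

No — it violates: C must be scheduled before U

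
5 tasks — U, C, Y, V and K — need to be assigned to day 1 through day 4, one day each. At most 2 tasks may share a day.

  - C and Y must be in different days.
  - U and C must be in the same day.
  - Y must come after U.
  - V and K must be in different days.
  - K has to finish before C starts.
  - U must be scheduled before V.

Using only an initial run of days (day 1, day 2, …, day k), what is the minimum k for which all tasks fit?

3 days

The precedence chain requires at least 3 distinct days.
With at most 2 per day and 5 tasks, at least 3 days are needed.
3 works (last occupied day: day 3): for example K=day 1; V=day 3; U=day 2; C=day 2; Y=day 3.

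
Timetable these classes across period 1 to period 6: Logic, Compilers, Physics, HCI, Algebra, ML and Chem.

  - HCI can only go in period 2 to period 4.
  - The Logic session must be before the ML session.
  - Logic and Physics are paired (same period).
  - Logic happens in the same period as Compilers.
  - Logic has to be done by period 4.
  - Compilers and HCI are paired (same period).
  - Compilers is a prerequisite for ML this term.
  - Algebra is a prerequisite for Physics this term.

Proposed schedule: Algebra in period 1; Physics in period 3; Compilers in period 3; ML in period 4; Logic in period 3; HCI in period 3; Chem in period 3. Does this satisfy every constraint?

The Logic session must be before the ML session — holds.
Logic has to be done by period 4 — holds.
Logic happens in the same period as Compilers — holds.
Logic and Physics are paired (same period) — holds.
Algebra is a prerequisite for Physics this term — holds.
Compilers is a prerequisite for ML this term — holds.
HCI can only go in period 2 to period 4 — holds.
Compilers and HCI are paired (same period) — holds.

Yes, all constraints hold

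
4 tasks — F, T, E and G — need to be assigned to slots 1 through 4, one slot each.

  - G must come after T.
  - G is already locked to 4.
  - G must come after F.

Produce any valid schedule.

G=4, T=1, F=1, E=1

Checking: T(1) before G(4); F(1) before G(4); G=4 in [4,4].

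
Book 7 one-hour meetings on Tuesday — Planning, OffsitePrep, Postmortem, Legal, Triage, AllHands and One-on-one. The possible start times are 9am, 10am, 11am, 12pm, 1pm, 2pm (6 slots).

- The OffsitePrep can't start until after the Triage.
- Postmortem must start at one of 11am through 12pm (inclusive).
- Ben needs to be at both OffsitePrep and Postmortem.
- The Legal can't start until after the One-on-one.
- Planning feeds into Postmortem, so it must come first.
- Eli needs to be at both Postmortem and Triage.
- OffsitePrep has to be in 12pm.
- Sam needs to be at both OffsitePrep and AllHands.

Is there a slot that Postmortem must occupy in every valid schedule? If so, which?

11am

Postmortem's window is 11am–12pm.
OffsitePrep is fixed at 12pm, and Postmortem can't share a slot with OffsitePrep.
So Postmortem must be 11am.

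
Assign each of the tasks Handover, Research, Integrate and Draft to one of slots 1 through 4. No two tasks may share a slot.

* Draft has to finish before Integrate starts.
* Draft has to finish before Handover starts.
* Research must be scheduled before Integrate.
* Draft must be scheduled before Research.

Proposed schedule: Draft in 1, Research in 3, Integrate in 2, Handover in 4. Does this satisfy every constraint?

Draft has to finish before Handover starts — holds.
Draft has to finish before Integrate starts — holds.
Research must be scheduled before Integrate — violated.
Draft must be scheduled before Research — holds.
No two tasks may share a slot — holds.

Invalid. Research must be scheduled before Integrate.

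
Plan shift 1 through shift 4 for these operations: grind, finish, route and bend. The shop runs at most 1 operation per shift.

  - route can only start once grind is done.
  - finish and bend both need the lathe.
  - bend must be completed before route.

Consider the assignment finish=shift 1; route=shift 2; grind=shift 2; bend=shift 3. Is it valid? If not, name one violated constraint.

Invalid. The shop runs at most 1 operation per shift.

The shop runs at most 1 operation per shift — violated.
finish and bend both need the lathe — holds.
bend must be completed before route — violated.
route can only start once grind is done — violated.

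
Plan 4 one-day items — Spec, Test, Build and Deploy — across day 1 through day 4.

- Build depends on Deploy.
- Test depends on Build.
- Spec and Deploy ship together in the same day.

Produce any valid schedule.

Build in day 2; Deploy in day 1; Spec in day 1; Test in day 3

Checking: Build(day 2) before Test(day 3); Deploy(day 1) before Build(day 2); Spec = Deploy = day 1.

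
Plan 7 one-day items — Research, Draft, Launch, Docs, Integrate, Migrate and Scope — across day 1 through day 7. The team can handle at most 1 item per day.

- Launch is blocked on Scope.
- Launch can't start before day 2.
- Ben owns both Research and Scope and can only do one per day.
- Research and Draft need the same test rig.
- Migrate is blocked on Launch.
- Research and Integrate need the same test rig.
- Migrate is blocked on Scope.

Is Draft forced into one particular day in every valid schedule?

Draft can be day 1 (e.g. Migrate in day 4; Docs in day 6; Research in day 5; Launch in day 3; Scope in day 2; Integrate in day 7; Draft in day 1) or day 2 (e.g. Integrate -> day 7; Draft -> day 2; Docs -> day 6; Scope -> day 1; Launch -> day 3; Research -> day 5; Migrate -> day 4).

No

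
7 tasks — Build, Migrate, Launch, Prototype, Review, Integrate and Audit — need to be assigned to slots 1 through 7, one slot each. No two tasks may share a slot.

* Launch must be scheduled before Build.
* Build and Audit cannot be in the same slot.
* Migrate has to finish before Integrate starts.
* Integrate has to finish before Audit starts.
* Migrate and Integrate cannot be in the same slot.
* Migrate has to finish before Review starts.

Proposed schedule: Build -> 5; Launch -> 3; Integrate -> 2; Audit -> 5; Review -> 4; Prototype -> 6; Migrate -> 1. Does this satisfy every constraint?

Migrate has to finish before Review starts — holds.
Build and Audit cannot be in the same slot — violated.
Launch must be scheduled before Build — holds.
Integrate has to finish before Audit starts — holds.
Migrate and Integrate cannot be in the same slot — holds.
Migrate has to finish before Integrate starts — holds.
No two tasks may share a slot — violated.

Invalid. Build and Audit cannot be in the same slot.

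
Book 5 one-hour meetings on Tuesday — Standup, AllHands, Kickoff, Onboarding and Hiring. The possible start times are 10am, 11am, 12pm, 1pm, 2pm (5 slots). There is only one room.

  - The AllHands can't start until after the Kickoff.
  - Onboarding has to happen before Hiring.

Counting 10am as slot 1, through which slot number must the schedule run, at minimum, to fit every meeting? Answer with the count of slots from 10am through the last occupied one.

The precedence chain requires at least 2 distinct slots.
With at most 1 per slot and 5 meetings, at least 5 slots are needed.
5 works (last occupied slot: 2pm): for example Standup -> 2pm; AllHands -> 11am; Hiring -> 1pm; Onboarding -> 12pm; Kickoff -> 10am.

5 slots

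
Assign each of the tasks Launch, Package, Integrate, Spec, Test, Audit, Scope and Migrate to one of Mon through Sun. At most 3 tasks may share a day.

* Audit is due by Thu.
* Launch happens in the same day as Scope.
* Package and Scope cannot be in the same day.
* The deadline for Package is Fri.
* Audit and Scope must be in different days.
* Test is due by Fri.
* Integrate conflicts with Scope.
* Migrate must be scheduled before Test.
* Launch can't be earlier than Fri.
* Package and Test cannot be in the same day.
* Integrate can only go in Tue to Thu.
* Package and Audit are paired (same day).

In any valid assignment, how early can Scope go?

Fri

Scope must be in the same day as Launch, which can't be before Fri, so Scope is at least Fri.
Scope at Fri is achievable: Spec -> Tue, Integrate -> Tue, Migrate -> Mon, Launch -> Fri, Package -> Mon, Scope -> Fri, Test -> Tue, Audit -> Mon.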